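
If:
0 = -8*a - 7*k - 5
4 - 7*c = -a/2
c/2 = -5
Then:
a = -148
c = -10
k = 1179/7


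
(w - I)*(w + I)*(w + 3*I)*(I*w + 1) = I*w^4 - 2*w^3 + 4*I*w^2 - 2*w + 3*I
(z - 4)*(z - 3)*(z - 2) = z^3 - 9*z^2 + 26*z - 24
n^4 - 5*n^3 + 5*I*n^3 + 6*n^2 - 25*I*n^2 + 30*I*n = n*(n - 3)*(n - 2)*(n + 5*I)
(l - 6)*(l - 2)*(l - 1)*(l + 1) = l^4 - 8*l^3 + 11*l^2 + 8*l - 12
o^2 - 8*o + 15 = (o - 5)*(o - 3)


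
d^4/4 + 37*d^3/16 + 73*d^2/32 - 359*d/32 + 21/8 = (d/4 + 1)*(d - 3/2)*(d - 1/4)*(d + 7)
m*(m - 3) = m^2 - 3*m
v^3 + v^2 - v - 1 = (v - 1)*(v + 1)^2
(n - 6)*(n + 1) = n^2 - 5*n - 6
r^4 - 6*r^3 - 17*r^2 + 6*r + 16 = (r - 8)*(r - 1)*(r + 1)*(r + 2)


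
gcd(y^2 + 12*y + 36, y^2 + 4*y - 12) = y + 6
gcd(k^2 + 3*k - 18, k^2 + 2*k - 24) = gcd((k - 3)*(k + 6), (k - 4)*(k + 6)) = k + 6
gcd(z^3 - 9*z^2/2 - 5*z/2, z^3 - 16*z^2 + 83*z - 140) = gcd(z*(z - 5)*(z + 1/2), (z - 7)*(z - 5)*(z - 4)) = z - 5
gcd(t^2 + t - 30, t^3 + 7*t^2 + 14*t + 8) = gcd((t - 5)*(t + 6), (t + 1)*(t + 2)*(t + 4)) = 1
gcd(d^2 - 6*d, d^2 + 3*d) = d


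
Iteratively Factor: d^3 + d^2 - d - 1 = (d - 1)*(d^2 + 2*d + 1) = (d - 1)*(d + 1)*(d + 1)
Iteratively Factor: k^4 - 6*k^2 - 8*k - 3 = (k + 1)*(k^3 - k^2 - 5*k - 3) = (k + 1)^2*(k^2 - 2*k - 3) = (k + 1)^3*(k - 3)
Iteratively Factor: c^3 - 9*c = (c)*(c^2 - 9) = c*(c + 3)*(c - 3)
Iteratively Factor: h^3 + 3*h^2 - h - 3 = (h + 1)*(h^2 + 2*h - 3) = (h - 1)*(h + 1)*(h + 3)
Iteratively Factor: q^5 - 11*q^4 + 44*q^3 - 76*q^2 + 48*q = (q - 4)*(q^4 - 7*q^3 + 16*q^2 - 12*q) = (q - 4)*(q - 2)*(q^3 - 5*q^2 + 6*q) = (q - 4)*(q - 2)^2*(q^2 - 3*q) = q*(q - 4)*(q - 2)^2*(q - 3)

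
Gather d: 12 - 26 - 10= -24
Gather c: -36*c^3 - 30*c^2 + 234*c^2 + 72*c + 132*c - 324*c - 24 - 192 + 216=-36*c^3 + 204*c^2 - 120*c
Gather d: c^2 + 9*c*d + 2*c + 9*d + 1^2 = c^2 + 2*c + d*(9*c + 9) + 1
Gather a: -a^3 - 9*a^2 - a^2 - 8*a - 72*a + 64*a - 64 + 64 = -a^3 - 10*a^2 - 16*a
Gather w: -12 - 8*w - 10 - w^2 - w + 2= -w^2 - 9*w - 20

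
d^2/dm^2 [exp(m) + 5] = exp(m)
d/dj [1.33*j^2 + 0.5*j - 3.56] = 2.66*j + 0.5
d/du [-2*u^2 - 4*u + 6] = -4*u - 4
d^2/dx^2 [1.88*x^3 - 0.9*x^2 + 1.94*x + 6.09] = 11.28*x - 1.8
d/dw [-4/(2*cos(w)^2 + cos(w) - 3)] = -4*(4*cos(w) + 1)*sin(w)/(cos(w) + cos(2*w) - 2)^2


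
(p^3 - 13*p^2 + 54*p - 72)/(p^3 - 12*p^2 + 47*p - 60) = (p - 6)/(p - 5)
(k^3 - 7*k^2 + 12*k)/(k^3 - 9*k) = (k - 4)/(k + 3)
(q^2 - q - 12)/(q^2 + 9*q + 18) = (q - 4)/(q + 6)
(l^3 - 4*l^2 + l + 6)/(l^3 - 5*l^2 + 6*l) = (l + 1)/l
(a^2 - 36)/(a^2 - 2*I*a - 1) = (36 - a^2)/(-a^2 + 2*I*a + 1)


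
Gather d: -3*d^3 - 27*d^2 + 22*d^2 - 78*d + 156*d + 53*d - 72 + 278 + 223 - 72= -3*d^3 - 5*d^2 + 131*d + 357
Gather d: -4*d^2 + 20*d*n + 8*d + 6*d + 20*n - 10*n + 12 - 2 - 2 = -4*d^2 + d*(20*n + 14) + 10*n + 8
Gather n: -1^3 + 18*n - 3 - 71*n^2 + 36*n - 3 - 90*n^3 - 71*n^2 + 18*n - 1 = -90*n^3 - 142*n^2 + 72*n - 8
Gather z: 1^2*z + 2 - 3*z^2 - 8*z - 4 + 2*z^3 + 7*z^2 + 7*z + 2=2*z^3 + 4*z^2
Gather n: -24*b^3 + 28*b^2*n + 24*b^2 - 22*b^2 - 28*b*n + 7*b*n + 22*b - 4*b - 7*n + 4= -24*b^3 + 2*b^2 + 18*b + n*(28*b^2 - 21*b - 7) + 4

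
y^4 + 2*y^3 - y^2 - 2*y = y*(y - 1)*(y + 1)*(y + 2)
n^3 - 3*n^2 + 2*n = n*(n - 2)*(n - 1)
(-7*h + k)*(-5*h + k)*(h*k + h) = 35*h^3*k + 35*h^3 - 12*h^2*k^2 - 12*h^2*k + h*k^3 + h*k^2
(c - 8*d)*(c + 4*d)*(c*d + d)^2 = c^4*d^2 - 4*c^3*d^3 + 2*c^3*d^2 - 32*c^2*d^4 - 8*c^2*d^3 + c^2*d^2 - 64*c*d^4 - 4*c*d^3 - 32*d^4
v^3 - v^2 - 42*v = v*(v - 7)*(v + 6)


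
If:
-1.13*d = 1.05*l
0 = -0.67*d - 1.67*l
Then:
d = 0.00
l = 0.00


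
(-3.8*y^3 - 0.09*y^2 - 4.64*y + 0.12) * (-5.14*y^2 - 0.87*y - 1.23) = 19.532*y^5 + 3.7686*y^4 + 28.6019*y^3 + 3.5307*y^2 + 5.6028*y - 0.1476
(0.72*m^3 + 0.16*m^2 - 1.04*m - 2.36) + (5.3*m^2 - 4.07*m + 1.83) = 0.72*m^3 + 5.46*m^2 - 5.11*m - 0.53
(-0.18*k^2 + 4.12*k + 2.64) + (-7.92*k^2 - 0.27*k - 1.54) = -8.1*k^2 + 3.85*k + 1.1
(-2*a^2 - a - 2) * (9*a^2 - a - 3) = -18*a^4 - 7*a^3 - 11*a^2 + 5*a + 6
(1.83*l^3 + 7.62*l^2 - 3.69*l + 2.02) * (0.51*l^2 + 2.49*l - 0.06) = 0.9333*l^5 + 8.4429*l^4 + 16.9821*l^3 - 8.6151*l^2 + 5.2512*l - 0.1212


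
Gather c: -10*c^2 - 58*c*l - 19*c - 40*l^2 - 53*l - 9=-10*c^2 + c*(-58*l - 19) - 40*l^2 - 53*l - 9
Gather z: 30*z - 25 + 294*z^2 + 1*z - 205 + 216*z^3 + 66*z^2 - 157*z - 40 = 216*z^3 + 360*z^2 - 126*z - 270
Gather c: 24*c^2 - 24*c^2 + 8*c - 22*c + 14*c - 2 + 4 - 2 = 0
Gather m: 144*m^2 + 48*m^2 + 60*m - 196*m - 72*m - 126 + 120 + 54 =192*m^2 - 208*m + 48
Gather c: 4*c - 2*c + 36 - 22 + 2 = 2*c + 16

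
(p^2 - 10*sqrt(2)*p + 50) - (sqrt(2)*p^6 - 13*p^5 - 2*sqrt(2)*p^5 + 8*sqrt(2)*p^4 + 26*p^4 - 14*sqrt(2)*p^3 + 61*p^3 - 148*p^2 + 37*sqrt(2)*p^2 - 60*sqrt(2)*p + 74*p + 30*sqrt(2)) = -sqrt(2)*p^6 + 2*sqrt(2)*p^5 + 13*p^5 - 26*p^4 - 8*sqrt(2)*p^4 - 61*p^3 + 14*sqrt(2)*p^3 - 37*sqrt(2)*p^2 + 149*p^2 - 74*p + 50*sqrt(2)*p - 30*sqrt(2) + 50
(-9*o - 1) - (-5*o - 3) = 2 - 4*o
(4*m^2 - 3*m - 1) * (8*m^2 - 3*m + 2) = 32*m^4 - 36*m^3 + 9*m^2 - 3*m - 2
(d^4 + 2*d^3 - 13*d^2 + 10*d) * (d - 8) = d^5 - 6*d^4 - 29*d^3 + 114*d^2 - 80*d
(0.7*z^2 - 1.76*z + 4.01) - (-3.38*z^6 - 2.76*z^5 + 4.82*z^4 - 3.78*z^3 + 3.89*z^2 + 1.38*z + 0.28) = 3.38*z^6 + 2.76*z^5 - 4.82*z^4 + 3.78*z^3 - 3.19*z^2 - 3.14*z + 3.73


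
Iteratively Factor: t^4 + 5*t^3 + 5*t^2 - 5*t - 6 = (t + 2)*(t^3 + 3*t^2 - t - 3) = (t - 1)*(t + 2)*(t^2 + 4*t + 3) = (t - 1)*(t + 1)*(t + 2)*(t + 3)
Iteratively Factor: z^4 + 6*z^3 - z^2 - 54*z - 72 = (z + 3)*(z^3 + 3*z^2 - 10*z - 24) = (z + 2)*(z + 3)*(z^2 + z - 12) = (z - 3)*(z + 2)*(z + 3)*(z + 4)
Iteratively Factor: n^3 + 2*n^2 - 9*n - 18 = (n + 2)*(n^2 - 9) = (n - 3)*(n + 2)*(n + 3)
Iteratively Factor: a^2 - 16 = (a - 4)*(a + 4)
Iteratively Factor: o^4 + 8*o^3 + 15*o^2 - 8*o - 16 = (o - 1)*(o^3 + 9*o^2 + 24*o + 16) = (o - 1)*(o + 4)*(o^2 + 5*o + 4) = (o - 1)*(o + 4)^2*(o + 1)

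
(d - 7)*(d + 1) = d^2 - 6*d - 7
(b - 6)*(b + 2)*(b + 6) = b^3 + 2*b^2 - 36*b - 72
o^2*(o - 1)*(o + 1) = o^4 - o^2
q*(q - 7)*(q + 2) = q^3 - 5*q^2 - 14*q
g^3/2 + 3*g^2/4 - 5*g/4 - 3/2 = (g/2 + 1)*(g - 3/2)*(g + 1)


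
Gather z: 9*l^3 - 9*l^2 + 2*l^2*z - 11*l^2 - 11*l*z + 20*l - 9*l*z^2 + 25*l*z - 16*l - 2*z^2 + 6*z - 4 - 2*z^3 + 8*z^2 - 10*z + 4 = 9*l^3 - 20*l^2 + 4*l - 2*z^3 + z^2*(6 - 9*l) + z*(2*l^2 + 14*l - 4)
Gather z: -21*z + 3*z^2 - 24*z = 3*z^2 - 45*z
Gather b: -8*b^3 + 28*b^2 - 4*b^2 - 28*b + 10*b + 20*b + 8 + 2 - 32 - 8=-8*b^3 + 24*b^2 + 2*b - 30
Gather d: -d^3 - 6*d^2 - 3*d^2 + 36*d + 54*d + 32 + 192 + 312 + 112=-d^3 - 9*d^2 + 90*d + 648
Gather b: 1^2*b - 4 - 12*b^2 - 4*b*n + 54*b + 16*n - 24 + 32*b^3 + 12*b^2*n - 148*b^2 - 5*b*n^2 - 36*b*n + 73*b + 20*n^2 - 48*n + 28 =32*b^3 + b^2*(12*n - 160) + b*(-5*n^2 - 40*n + 128) + 20*n^2 - 32*n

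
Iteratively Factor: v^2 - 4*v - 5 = (v + 1)*(v - 5)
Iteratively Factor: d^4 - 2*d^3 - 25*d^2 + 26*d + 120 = (d + 4)*(d^3 - 6*d^2 - d + 30) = (d - 3)*(d + 4)*(d^2 - 3*d - 10) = (d - 5)*(d - 3)*(d + 4)*(d + 2)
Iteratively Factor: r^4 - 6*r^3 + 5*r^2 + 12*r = (r - 3)*(r^3 - 3*r^2 - 4*r) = r*(r - 3)*(r^2 - 3*r - 4) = r*(r - 3)*(r + 1)*(r - 4)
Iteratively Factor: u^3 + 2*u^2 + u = (u)*(u^2 + 2*u + 1) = u*(u + 1)*(u + 1)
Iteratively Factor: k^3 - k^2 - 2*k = (k + 1)*(k^2 - 2*k) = k*(k + 1)*(k - 2)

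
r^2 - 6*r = r*(r - 6)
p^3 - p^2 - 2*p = p*(p - 2)*(p + 1)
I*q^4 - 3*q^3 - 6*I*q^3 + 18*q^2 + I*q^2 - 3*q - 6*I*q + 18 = (q - 6)*(q + I)*(q + 3*I)*(I*q + 1)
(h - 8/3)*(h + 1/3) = h^2 - 7*h/3 - 8/9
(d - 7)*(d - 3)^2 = d^3 - 13*d^2 + 51*d - 63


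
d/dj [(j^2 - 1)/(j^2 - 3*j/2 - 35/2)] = 6*(-j^2 - 22*j - 1)/(4*j^4 - 12*j^3 - 131*j^2 + 210*j + 1225)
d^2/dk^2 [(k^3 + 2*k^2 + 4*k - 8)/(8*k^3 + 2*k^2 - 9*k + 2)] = 2*(112*k^6 + 984*k^5 - 2544*k^4 - 831*k^3 + 1170*k^2 + 780*k - 536)/(512*k^9 + 384*k^8 - 1632*k^7 - 472*k^6 + 2028*k^5 - 354*k^4 - 849*k^3 + 510*k^2 - 108*k + 8)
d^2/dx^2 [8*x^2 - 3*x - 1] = 16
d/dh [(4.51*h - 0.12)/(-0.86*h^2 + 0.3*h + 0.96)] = (3.8786*h^2 - 0.2064*h + 4.3656)/(0.7396*h^4 - 0.516*h^3 - 1.5612*h^2 + 0.576*h + 0.9216)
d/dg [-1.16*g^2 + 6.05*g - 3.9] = 6.05 - 2.32*g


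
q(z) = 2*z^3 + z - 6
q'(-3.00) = 55.00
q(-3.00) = -63.00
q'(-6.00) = 217.00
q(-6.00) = -444.00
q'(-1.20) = 9.64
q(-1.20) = -10.66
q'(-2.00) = 25.00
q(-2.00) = -24.00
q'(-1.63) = 16.94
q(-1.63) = -16.29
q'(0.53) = 2.69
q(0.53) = -5.17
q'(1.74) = 19.17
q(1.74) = 6.28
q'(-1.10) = 8.26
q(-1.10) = -9.76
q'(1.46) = 13.79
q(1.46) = 1.68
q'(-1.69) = 18.14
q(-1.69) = -17.34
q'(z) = 6*z^2 + 1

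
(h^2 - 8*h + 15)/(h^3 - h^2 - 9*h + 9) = (h - 5)/(h^2 + 2*h - 3)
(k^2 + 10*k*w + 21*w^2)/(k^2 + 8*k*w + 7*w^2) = (k + 3*w)/(k + w)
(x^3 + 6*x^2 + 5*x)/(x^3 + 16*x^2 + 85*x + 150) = x*(x + 1)/(x^2 + 11*x + 30)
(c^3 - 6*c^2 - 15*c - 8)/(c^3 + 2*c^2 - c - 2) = (c^2 - 7*c - 8)/(c^2 + c - 2)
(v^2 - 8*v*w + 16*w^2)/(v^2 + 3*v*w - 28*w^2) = (v - 4*w)/(v + 7*w)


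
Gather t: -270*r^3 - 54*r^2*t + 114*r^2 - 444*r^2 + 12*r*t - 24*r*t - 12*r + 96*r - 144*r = -270*r^3 - 330*r^2 - 60*r + t*(-54*r^2 - 12*r)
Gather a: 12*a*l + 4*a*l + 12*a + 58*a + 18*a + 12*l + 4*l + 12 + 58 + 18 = a*(16*l + 88) + 16*l + 88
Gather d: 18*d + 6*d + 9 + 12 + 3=24*d + 24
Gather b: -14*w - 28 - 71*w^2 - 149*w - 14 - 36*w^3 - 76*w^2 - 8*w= -36*w^3 - 147*w^2 - 171*w - 42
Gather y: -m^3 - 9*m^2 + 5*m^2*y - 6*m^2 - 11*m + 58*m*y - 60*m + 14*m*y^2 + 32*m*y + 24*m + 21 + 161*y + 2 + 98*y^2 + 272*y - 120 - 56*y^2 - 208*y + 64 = -m^3 - 15*m^2 - 47*m + y^2*(14*m + 42) + y*(5*m^2 + 90*m + 225) - 33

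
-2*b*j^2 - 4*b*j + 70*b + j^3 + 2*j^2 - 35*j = (-2*b + j)*(j - 5)*(j + 7)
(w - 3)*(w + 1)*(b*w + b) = b*w^3 - b*w^2 - 5*b*w - 3*b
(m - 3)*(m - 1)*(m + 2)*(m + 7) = m^4 + 5*m^3 - 19*m^2 - 29*m + 42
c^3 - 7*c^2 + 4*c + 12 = (c - 6)*(c - 2)*(c + 1)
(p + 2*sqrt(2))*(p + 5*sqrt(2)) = p^2 + 7*sqrt(2)*p + 20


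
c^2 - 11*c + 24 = (c - 8)*(c - 3)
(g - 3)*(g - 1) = g^2 - 4*g + 3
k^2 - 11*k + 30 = (k - 6)*(k - 5)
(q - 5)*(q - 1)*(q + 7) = q^3 + q^2 - 37*q + 35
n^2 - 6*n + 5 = (n - 5)*(n - 1)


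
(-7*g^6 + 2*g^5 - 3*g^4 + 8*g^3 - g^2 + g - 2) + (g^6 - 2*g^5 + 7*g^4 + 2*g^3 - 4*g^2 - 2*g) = -6*g^6 + 4*g^4 + 10*g^3 - 5*g^2 - g - 2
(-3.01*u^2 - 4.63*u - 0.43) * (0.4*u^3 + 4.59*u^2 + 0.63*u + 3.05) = -1.204*u^5 - 15.6679*u^4 - 23.32*u^3 - 14.0711*u^2 - 14.3924*u - 1.3115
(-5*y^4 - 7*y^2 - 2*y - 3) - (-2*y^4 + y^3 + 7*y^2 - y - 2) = -3*y^4 - y^3 - 14*y^2 - y - 1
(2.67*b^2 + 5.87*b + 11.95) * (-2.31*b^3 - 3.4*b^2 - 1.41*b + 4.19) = -6.1677*b^5 - 22.6377*b^4 - 51.3272*b^3 - 37.7194*b^2 + 7.7458*b + 50.0705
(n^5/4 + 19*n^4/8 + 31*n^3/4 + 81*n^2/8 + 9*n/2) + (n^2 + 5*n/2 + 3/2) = n^5/4 + 19*n^4/8 + 31*n^3/4 + 89*n^2/8 + 7*n + 3/2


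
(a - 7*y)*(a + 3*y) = a^2 - 4*a*y - 21*y^2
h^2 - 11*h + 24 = (h - 8)*(h - 3)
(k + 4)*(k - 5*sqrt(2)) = k^2 - 5*sqrt(2)*k + 4*k - 20*sqrt(2)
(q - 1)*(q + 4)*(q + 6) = q^3 + 9*q^2 + 14*q - 24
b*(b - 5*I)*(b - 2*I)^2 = b^4 - 9*I*b^3 - 24*b^2 + 20*I*b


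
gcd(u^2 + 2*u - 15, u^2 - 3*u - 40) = u + 5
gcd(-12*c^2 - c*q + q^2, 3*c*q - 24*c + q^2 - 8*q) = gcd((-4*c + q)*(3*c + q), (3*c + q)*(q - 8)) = 3*c + q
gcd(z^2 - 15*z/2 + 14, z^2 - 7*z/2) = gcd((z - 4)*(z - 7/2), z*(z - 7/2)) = z - 7/2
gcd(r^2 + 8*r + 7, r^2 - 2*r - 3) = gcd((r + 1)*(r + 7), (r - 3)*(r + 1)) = r + 1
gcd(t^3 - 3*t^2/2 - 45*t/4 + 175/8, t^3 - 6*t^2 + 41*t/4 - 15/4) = t - 5/2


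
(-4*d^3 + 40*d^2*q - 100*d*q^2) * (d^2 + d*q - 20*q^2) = -4*d^5 + 36*d^4*q + 20*d^3*q^2 - 900*d^2*q^3 + 2000*d*q^4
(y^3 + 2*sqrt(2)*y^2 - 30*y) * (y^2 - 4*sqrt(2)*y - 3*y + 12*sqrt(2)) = y^5 - 3*y^4 - 2*sqrt(2)*y^4 - 46*y^3 + 6*sqrt(2)*y^3 + 138*y^2 + 120*sqrt(2)*y^2 - 360*sqrt(2)*y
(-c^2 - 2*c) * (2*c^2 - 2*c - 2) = -2*c^4 - 2*c^3 + 6*c^2 + 4*c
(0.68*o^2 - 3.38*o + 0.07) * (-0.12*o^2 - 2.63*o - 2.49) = -0.0816*o^4 - 1.3828*o^3 + 7.1878*o^2 + 8.2321*o - 0.1743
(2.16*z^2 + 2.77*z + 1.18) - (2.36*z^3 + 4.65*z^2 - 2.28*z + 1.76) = -2.36*z^3 - 2.49*z^2 + 5.05*z - 0.58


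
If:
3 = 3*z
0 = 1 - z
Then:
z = 1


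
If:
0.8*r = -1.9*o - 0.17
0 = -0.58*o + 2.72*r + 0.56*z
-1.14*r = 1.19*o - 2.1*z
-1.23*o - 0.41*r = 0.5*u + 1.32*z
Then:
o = -0.09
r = -0.01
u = 0.36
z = -0.05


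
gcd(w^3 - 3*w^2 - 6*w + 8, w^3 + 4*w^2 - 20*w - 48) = w^2 - 2*w - 8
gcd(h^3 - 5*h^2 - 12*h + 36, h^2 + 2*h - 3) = h + 3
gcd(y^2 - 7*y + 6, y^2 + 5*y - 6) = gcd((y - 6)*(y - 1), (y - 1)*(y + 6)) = y - 1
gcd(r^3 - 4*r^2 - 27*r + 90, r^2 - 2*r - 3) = r - 3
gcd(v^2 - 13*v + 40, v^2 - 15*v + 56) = v - 8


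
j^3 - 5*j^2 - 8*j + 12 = (j - 6)*(j - 1)*(j + 2)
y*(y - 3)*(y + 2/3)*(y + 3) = y^4 + 2*y^3/3 - 9*y^2 - 6*y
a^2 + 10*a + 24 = (a + 4)*(a + 6)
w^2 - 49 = (w - 7)*(w + 7)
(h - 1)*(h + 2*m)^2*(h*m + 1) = h^4*m + 4*h^3*m^2 - h^3*m + h^3 + 4*h^2*m^3 - 4*h^2*m^2 + 4*h^2*m - h^2 - 4*h*m^3 + 4*h*m^2 - 4*h*m - 4*m^2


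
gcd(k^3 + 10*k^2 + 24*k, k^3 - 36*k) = k^2 + 6*k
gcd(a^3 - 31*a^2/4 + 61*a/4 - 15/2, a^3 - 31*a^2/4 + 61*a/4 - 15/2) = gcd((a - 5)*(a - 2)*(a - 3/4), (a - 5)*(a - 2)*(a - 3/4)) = a^3 - 31*a^2/4 + 61*a/4 - 15/2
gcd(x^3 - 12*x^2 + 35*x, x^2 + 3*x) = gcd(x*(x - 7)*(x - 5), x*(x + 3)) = x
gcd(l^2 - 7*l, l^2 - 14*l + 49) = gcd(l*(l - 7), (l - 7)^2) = l - 7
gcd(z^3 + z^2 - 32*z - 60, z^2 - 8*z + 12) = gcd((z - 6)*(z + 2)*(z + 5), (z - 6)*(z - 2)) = z - 6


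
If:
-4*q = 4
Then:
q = -1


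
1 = 1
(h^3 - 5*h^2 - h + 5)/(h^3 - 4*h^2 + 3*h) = (h^2 - 4*h - 5)/(h*(h - 3))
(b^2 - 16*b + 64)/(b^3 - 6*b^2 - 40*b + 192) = (b - 8)/(b^2 + 2*b - 24)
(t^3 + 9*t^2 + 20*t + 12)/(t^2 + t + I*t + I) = (t^2 + 8*t + 12)/(t + I)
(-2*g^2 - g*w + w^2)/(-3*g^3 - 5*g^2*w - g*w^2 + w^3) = (-2*g + w)/(-3*g^2 - 2*g*w + w^2)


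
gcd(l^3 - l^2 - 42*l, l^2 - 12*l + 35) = l - 7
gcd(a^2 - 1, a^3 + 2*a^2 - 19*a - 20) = a + 1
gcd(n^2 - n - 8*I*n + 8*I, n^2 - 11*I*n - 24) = n - 8*I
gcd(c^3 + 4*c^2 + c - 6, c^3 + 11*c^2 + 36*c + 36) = c^2 + 5*c + 6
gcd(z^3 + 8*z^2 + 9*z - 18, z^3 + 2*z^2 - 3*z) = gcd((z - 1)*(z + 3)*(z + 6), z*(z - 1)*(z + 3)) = z^2 + 2*z - 3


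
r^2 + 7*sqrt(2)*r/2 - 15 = (r - 3*sqrt(2)/2)*(r + 5*sqrt(2))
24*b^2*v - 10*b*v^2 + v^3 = v*(-6*b + v)*(-4*b + v)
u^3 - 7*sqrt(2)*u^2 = u^2*(u - 7*sqrt(2))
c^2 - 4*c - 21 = (c - 7)*(c + 3)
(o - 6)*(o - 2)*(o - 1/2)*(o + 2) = o^4 - 13*o^3/2 - o^2 + 26*o - 12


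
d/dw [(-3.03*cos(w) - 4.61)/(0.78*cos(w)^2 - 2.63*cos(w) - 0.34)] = (-2.3634*cos(w)^2 - 7.1916*cos(w) + 11.0941)*sin(w)/(0.6084*cos(w)^4 - 4.1028*cos(w)^3 + 6.3865*cos(w)^2 + 1.7884*cos(w) + 0.1156)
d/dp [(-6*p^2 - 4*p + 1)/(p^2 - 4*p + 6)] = 2*(14*p^2 - 37*p - 10)/(p^4 - 8*p^3 + 28*p^2 - 48*p + 36)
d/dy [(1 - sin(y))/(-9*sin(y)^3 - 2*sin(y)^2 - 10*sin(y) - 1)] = (-18*sin(y)^3 + 25*sin(y)^2 + 4*sin(y) + 11)*cos(y)/(9*sin(y)^3 + 2*sin(y)^2 + 10*sin(y) + 1)^2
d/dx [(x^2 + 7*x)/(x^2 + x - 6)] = (-x*(x + 7)*(2*x + 1) + (2*x + 7)*(x^2 + x - 6))/(x^2 + x - 6)^2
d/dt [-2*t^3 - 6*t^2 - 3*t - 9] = -6*t^2 - 12*t - 3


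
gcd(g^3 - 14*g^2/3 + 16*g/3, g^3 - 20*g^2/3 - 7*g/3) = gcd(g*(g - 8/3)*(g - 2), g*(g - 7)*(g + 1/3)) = g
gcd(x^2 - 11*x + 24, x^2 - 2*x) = 1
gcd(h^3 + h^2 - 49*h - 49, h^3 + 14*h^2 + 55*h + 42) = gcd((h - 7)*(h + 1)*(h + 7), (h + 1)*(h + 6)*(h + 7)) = h^2 + 8*h + 7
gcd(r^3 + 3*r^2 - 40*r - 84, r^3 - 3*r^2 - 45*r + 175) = r + 7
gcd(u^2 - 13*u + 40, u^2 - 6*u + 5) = u - 5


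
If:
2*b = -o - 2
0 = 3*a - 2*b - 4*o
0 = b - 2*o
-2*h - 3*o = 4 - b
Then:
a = -16/15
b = -4/5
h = -9/5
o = -2/5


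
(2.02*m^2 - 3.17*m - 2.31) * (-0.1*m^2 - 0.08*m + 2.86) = -0.202*m^4 + 0.1554*m^3 + 6.2618*m^2 - 8.8814*m - 6.6066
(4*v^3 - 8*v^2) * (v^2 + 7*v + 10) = 4*v^5 + 20*v^4 - 16*v^3 - 80*v^2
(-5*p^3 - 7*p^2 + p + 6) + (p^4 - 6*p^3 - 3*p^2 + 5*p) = p^4 - 11*p^3 - 10*p^2 + 6*p + 6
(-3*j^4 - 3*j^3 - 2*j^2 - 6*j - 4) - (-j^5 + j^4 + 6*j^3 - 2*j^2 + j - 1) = j^5 - 4*j^4 - 9*j^3 - 7*j - 3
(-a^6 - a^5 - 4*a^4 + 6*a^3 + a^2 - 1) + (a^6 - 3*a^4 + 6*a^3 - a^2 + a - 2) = -a^5 - 7*a^4 + 12*a^3 + a - 3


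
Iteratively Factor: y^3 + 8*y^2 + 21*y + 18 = (y + 3)*(y^2 + 5*y + 6) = (y + 3)^2*(y + 2)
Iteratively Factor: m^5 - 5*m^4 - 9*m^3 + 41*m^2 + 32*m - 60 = (m - 5)*(m^4 - 9*m^2 - 4*m + 12) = (m - 5)*(m + 2)*(m^3 - 2*m^2 - 5*m + 6) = (m - 5)*(m - 1)*(m + 2)*(m^2 - m - 6) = (m - 5)*(m - 1)*(m + 2)^2*(m - 3)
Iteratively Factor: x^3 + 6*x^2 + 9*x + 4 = (x + 1)*(x^2 + 5*x + 4) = (x + 1)^2*(x + 4)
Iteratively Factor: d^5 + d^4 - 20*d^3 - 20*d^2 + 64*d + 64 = (d - 2)*(d^4 + 3*d^3 - 14*d^2 - 48*d - 32) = (d - 2)*(d + 2)*(d^3 + d^2 - 16*d - 16) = (d - 4)*(d - 2)*(d + 2)*(d^2 + 5*d + 4) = (d - 4)*(d - 2)*(d + 2)*(d + 4)*(d + 1)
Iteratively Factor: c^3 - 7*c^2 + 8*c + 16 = (c + 1)*(c^2 - 8*c + 16) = (c - 4)*(c + 1)*(c - 4)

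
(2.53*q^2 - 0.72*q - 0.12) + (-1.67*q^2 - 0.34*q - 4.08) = 0.86*q^2 - 1.06*q - 4.2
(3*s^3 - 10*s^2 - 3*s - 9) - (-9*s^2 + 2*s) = 3*s^3 - s^2 - 5*s - 9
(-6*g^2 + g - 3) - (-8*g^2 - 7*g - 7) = 2*g^2 + 8*g + 4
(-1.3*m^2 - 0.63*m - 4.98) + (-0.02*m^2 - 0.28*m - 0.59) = -1.32*m^2 - 0.91*m - 5.57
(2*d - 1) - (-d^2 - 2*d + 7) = d^2 + 4*d - 8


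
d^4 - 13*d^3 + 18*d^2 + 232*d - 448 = (d - 8)*(d - 7)*(d - 2)*(d + 4)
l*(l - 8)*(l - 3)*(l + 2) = l^4 - 9*l^3 + 2*l^2 + 48*l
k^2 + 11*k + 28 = (k + 4)*(k + 7)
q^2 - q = q*(q - 1)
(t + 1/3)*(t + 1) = t^2 + 4*t/3 + 1/3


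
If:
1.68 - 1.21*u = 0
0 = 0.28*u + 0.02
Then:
No Solution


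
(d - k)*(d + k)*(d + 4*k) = d^3 + 4*d^2*k - d*k^2 - 4*k^3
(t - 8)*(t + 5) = t^2 - 3*t - 40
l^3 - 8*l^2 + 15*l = l*(l - 5)*(l - 3)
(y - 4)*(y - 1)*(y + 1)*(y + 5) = y^4 + y^3 - 21*y^2 - y + 20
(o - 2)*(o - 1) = o^2 - 3*o + 2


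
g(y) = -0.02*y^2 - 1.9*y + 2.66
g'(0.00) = -1.90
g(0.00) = 2.66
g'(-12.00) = -1.42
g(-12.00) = 22.58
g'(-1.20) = -1.85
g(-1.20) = 4.91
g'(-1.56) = -1.84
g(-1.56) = 5.58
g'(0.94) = -1.94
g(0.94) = 0.86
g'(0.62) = -1.92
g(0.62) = 1.47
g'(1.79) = -1.97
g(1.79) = -0.81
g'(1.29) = -1.95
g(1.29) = 0.18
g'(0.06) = -1.90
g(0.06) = 2.55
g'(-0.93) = -1.86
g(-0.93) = 4.41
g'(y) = -0.04*y - 1.9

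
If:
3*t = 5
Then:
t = 5/3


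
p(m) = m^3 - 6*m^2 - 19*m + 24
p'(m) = 3*m^2 - 12*m - 19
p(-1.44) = 35.93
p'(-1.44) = 4.50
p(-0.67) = 33.74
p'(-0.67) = -9.61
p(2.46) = -44.16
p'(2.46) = -30.37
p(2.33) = -40.19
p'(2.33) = -30.67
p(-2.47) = 19.26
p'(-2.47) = 28.94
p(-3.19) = -8.91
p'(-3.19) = 49.81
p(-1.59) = 35.02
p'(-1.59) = 7.66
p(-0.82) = 34.99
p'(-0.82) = -7.14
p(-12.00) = -2340.00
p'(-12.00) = 557.00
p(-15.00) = -4416.00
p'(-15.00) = 836.00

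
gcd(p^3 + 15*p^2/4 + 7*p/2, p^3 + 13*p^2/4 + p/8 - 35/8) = p + 7/4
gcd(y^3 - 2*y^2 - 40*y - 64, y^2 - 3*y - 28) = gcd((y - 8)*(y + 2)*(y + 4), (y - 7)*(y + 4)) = y + 4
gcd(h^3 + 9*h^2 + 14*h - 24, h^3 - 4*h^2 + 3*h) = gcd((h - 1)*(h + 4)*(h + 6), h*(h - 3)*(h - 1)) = h - 1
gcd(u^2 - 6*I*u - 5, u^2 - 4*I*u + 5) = u - 5*I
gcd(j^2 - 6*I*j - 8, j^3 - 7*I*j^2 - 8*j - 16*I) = j - 4*I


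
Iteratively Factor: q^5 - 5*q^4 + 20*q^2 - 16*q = (q - 1)*(q^4 - 4*q^3 - 4*q^2 + 16*q) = (q - 2)*(q - 1)*(q^3 - 2*q^2 - 8*q) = (q - 2)*(q - 1)*(q + 2)*(q^2 - 4*q) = (q - 4)*(q - 2)*(q - 1)*(q + 2)*(q)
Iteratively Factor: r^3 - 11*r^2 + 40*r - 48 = (r - 3)*(r^2 - 8*r + 16) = (r - 4)*(r - 3)*(r - 4)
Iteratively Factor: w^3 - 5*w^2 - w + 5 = (w - 1)*(w^2 - 4*w - 5) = (w - 5)*(w - 1)*(w + 1)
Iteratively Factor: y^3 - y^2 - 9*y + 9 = (y - 1)*(y^2 - 9) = (y - 3)*(y - 1)*(y + 3)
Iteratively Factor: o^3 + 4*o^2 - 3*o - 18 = (o + 3)*(o^2 + o - 6) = (o + 3)^2*(o - 2)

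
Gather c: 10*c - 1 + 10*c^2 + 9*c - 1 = 10*c^2 + 19*c - 2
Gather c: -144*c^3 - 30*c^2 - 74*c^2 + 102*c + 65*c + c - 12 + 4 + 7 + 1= -144*c^3 - 104*c^2 + 168*c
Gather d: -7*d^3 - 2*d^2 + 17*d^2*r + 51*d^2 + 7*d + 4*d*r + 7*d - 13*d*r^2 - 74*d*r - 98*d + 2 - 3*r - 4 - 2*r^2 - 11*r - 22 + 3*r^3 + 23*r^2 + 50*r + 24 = -7*d^3 + d^2*(17*r + 49) + d*(-13*r^2 - 70*r - 84) + 3*r^3 + 21*r^2 + 36*r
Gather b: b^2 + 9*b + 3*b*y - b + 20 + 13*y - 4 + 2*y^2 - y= b^2 + b*(3*y + 8) + 2*y^2 + 12*y + 16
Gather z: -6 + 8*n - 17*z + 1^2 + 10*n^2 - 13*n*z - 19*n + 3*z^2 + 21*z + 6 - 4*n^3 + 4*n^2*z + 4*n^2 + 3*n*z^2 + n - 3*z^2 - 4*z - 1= -4*n^3 + 14*n^2 + 3*n*z^2 - 10*n + z*(4*n^2 - 13*n)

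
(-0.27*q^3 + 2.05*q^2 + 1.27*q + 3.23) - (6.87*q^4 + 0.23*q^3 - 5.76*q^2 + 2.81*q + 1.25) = -6.87*q^4 - 0.5*q^3 + 7.81*q^2 - 1.54*q + 1.98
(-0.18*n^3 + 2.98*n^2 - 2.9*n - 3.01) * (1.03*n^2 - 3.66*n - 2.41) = -0.1854*n^5 + 3.7282*n^4 - 13.46*n^3 + 0.331900000000001*n^2 + 18.0056*n + 7.2541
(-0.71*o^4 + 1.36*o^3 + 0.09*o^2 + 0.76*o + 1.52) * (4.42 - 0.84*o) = 0.5964*o^5 - 4.2806*o^4 + 5.9356*o^3 - 0.2406*o^2 + 2.0824*o + 6.7184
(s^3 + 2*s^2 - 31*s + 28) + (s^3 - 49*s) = 2*s^3 + 2*s^2 - 80*s + 28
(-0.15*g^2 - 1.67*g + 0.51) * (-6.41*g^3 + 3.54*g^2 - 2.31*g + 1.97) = 0.9615*g^5 + 10.1737*g^4 - 8.8344*g^3 + 5.3676*g^2 - 4.468*g + 1.0047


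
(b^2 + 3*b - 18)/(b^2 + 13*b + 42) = (b - 3)/(b + 7)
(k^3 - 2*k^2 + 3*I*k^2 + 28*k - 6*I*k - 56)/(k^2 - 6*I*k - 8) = (k^2 + k*(-2 + 7*I) - 14*I)/(k - 2*I)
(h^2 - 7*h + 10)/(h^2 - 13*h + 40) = (h - 2)/(h - 8)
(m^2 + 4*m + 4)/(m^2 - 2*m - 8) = (m + 2)/(m - 4)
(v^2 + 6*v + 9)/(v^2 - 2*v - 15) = (v + 3)/(v - 5)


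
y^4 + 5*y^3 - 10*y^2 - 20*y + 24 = (y - 2)*(y - 1)*(y + 2)*(y + 6)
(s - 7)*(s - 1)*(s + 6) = s^3 - 2*s^2 - 41*s + 42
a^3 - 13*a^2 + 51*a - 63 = (a - 7)*(a - 3)^2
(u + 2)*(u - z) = u^2 - u*z + 2*u - 2*z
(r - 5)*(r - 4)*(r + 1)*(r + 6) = r^4 - 2*r^3 - 37*r^2 + 86*r + 120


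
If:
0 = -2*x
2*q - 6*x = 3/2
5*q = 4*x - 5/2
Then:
No Solution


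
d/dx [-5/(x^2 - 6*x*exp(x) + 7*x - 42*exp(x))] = 5*(-6*x*exp(x) + 2*x - 48*exp(x) + 7)/(x^2 - 6*x*exp(x) + 7*x - 42*exp(x))^2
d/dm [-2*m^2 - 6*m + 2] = -4*m - 6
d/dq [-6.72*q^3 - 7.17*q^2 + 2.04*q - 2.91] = -20.16*q^2 - 14.34*q + 2.04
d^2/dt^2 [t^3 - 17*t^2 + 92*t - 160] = 6*t - 34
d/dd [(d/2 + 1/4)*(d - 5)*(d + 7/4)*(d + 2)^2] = 5*d^4/2 + 5*d^3/2 - 417*d^2/16 - 455*d/8 - 59/2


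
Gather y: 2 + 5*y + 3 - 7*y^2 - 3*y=-7*y^2 + 2*y + 5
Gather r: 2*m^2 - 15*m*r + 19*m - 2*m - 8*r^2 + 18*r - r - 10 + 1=2*m^2 + 17*m - 8*r^2 + r*(17 - 15*m) - 9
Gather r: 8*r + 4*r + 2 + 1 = 12*r + 3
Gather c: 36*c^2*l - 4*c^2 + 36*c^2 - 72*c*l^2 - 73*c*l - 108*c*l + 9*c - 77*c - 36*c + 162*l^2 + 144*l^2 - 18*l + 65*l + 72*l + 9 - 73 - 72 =c^2*(36*l + 32) + c*(-72*l^2 - 181*l - 104) + 306*l^2 + 119*l - 136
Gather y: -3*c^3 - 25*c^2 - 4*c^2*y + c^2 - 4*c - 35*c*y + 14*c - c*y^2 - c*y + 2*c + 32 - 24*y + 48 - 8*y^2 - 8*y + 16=-3*c^3 - 24*c^2 + 12*c + y^2*(-c - 8) + y*(-4*c^2 - 36*c - 32) + 96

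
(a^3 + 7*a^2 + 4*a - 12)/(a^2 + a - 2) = a + 6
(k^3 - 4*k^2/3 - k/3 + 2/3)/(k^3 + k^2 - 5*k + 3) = (k + 2/3)/(k + 3)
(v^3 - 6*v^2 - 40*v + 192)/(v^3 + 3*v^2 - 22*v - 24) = (v - 8)/(v + 1)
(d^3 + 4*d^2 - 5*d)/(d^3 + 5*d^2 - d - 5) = d/(d + 1)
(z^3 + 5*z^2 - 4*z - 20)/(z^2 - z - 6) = (z^2 + 3*z - 10)/(z - 3)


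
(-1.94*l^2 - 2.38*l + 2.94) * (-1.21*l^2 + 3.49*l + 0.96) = 2.3474*l^4 - 3.8908*l^3 - 13.726*l^2 + 7.9758*l + 2.8224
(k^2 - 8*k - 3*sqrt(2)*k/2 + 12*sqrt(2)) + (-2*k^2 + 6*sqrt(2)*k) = -k^2 - 8*k + 9*sqrt(2)*k/2 + 12*sqrt(2)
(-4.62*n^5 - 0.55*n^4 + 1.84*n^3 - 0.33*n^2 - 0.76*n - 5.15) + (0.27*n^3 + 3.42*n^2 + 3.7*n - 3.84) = -4.62*n^5 - 0.55*n^4 + 2.11*n^3 + 3.09*n^2 + 2.94*n - 8.99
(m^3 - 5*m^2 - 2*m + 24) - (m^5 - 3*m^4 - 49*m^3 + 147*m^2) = -m^5 + 3*m^4 + 50*m^3 - 152*m^2 - 2*m + 24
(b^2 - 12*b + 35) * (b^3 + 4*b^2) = b^5 - 8*b^4 - 13*b^3 + 140*b^2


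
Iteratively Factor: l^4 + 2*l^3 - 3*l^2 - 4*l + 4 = (l + 2)*(l^3 - 3*l + 2) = (l + 2)^2*(l^2 - 2*l + 1) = (l - 1)*(l + 2)^2*(l - 1)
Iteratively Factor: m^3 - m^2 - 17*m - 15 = (m + 3)*(m^2 - 4*m - 5) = (m + 1)*(m + 3)*(m - 5)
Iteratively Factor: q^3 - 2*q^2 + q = (q - 1)*(q^2 - q) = q*(q - 1)*(q - 1)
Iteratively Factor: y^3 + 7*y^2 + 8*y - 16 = (y - 1)*(y^2 + 8*y + 16) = (y - 1)*(y + 4)*(y + 4)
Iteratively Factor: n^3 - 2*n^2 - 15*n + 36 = (n - 3)*(n^2 + n - 12) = (n - 3)^2*(n + 4)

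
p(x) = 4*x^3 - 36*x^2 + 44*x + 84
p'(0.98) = -15.04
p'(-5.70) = 844.28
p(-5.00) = -1536.00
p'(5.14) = -9.04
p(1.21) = 91.62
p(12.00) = 2340.00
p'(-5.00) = 704.00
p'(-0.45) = 78.83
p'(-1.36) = 164.12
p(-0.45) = 56.55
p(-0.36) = 63.31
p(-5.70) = -2077.21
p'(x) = 12*x^2 - 72*x + 44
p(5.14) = -97.76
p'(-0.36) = 71.48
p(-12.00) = -12540.00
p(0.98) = 96.31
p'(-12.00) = 2636.00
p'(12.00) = 908.00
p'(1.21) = -25.55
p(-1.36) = -52.49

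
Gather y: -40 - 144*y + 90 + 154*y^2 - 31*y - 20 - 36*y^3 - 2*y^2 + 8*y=-36*y^3 + 152*y^2 - 167*y + 30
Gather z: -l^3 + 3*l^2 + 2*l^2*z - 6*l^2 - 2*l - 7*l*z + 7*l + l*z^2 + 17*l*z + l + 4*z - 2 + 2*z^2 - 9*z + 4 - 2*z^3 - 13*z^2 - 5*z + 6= -l^3 - 3*l^2 + 6*l - 2*z^3 + z^2*(l - 11) + z*(2*l^2 + 10*l - 10) + 8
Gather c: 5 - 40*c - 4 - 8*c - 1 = -48*c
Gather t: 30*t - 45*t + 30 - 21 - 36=-15*t - 27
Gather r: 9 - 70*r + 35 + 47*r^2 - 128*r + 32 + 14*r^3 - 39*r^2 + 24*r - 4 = 14*r^3 + 8*r^2 - 174*r + 72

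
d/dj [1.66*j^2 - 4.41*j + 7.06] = 3.32*j - 4.41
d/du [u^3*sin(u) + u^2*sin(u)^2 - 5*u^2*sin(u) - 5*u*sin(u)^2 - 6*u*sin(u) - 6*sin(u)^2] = u^3*cos(u) + 3*u^2*sin(u) + u^2*sin(2*u) - 5*u^2*cos(u) + 2*u*sin(u)^2 - 10*u*sin(u) - 5*u*sin(2*u) - 6*u*cos(u) - 5*sin(u)^2 - 6*sin(u) - 6*sin(2*u)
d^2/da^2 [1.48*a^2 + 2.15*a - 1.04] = 2.96000000000000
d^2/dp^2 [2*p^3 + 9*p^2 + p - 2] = 12*p + 18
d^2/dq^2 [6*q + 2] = 0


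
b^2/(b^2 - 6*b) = b/(b - 6)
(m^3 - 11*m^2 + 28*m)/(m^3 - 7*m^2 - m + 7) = m*(m - 4)/(m^2 - 1)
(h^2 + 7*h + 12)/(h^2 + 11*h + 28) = (h + 3)/(h + 7)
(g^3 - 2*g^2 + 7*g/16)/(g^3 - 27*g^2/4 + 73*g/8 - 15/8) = g*(4*g - 7)/(2*(2*g^2 - 13*g + 15))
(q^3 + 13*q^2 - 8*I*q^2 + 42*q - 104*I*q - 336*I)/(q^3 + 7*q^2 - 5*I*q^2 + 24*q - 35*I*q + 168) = (q + 6)/(q + 3*I)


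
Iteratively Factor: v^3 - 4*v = (v - 2)*(v^2 + 2*v) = (v - 2)*(v + 2)*(v)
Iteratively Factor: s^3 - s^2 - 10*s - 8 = (s + 2)*(s^2 - 3*s - 4) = (s - 4)*(s + 2)*(s + 1)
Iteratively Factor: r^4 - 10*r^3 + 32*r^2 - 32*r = (r - 4)*(r^3 - 6*r^2 + 8*r) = (r - 4)*(r - 2)*(r^2 - 4*r) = (r - 4)^2*(r - 2)*(r)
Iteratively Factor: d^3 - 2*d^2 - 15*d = (d)*(d^2 - 2*d - 15) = d*(d + 3)*(d - 5)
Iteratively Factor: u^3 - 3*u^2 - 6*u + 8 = (u - 1)*(u^2 - 2*u - 8) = (u - 1)*(u + 2)*(u - 4)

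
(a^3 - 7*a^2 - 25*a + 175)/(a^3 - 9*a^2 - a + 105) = (a + 5)/(a + 3)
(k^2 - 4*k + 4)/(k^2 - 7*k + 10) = (k - 2)/(k - 5)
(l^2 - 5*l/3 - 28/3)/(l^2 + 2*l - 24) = (l + 7/3)/(l + 6)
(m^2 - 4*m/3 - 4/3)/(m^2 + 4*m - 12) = (m + 2/3)/(m + 6)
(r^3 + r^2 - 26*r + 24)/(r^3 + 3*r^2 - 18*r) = (r^2 - 5*r + 4)/(r*(r - 3))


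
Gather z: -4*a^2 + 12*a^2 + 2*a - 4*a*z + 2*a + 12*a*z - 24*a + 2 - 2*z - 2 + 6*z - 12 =8*a^2 - 20*a + z*(8*a + 4) - 12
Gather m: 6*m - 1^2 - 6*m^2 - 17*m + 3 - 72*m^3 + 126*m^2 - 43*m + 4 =-72*m^3 + 120*m^2 - 54*m + 6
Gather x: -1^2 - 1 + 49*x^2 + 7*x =49*x^2 + 7*x - 2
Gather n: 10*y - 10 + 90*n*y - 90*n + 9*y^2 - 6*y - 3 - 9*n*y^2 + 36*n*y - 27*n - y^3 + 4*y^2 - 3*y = n*(-9*y^2 + 126*y - 117) - y^3 + 13*y^2 + y - 13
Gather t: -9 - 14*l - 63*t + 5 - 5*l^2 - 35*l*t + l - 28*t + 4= -5*l^2 - 13*l + t*(-35*l - 91)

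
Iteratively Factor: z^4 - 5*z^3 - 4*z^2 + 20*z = (z + 2)*(z^3 - 7*z^2 + 10*z) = (z - 2)*(z + 2)*(z^2 - 5*z) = z*(z - 2)*(z + 2)*(z - 5)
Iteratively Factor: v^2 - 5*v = (v)*(v - 5)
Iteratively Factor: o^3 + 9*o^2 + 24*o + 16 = (o + 4)*(o^2 + 5*o + 4) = (o + 1)*(o + 4)*(o + 4)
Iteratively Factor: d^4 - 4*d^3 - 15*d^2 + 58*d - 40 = (d - 1)*(d^3 - 3*d^2 - 18*d + 40) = (d - 5)*(d - 1)*(d^2 + 2*d - 8) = (d - 5)*(d - 1)*(d + 4)*(d - 2)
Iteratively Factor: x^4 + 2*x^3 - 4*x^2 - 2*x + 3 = (x + 1)*(x^3 + x^2 - 5*x + 3) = (x - 1)*(x + 1)*(x^2 + 2*x - 3) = (x - 1)*(x + 1)*(x + 3)*(x - 1)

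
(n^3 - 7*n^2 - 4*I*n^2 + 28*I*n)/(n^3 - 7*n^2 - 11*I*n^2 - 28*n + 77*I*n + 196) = n/(n - 7*I)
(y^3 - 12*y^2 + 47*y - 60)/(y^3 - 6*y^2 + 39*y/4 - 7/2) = 4*(y^3 - 12*y^2 + 47*y - 60)/(4*y^3 - 24*y^2 + 39*y - 14)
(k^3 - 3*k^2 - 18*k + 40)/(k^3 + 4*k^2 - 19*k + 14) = (k^2 - k - 20)/(k^2 + 6*k - 7)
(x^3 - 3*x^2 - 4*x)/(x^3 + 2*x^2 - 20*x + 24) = x*(x^2 - 3*x - 4)/(x^3 + 2*x^2 - 20*x + 24)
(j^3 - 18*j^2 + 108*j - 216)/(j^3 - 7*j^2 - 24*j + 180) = (j - 6)/(j + 5)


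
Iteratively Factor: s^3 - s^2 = (s)*(s^2 - s) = s^2*(s - 1)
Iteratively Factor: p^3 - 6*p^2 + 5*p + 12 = (p + 1)*(p^2 - 7*p + 12) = (p - 4)*(p + 1)*(p - 3)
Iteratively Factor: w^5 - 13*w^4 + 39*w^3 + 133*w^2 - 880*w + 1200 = (w - 5)*(w^4 - 8*w^3 - w^2 + 128*w - 240) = (w - 5)*(w + 4)*(w^3 - 12*w^2 + 47*w - 60) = (w - 5)*(w - 4)*(w + 4)*(w^2 - 8*w + 15) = (w - 5)*(w - 4)*(w - 3)*(w + 4)*(w - 5)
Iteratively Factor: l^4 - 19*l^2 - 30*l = (l + 2)*(l^3 - 2*l^2 - 15*l) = (l - 5)*(l + 2)*(l^2 + 3*l) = l*(l - 5)*(l + 2)*(l + 3)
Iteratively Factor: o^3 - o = (o + 1)*(o^2 - o) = (o - 1)*(o + 1)*(o)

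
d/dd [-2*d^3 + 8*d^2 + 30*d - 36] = -6*d^2 + 16*d + 30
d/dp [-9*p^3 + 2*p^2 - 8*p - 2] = -27*p^2 + 4*p - 8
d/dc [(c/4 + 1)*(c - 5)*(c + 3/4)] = 3*c^2/4 - c/8 - 83/16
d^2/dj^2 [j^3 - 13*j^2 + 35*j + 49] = 6*j - 26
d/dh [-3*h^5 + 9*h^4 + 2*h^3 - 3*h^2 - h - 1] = -15*h^4 + 36*h^3 + 6*h^2 - 6*h - 1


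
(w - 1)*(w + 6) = w^2 + 5*w - 6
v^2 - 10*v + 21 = (v - 7)*(v - 3)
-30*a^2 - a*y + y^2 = (-6*a + y)*(5*a + y)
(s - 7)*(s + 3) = s^2 - 4*s - 21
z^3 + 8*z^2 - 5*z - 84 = (z - 3)*(z + 4)*(z + 7)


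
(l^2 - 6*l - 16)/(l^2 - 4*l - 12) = (l - 8)/(l - 6)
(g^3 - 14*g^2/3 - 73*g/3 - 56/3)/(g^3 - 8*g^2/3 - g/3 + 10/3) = (3*g^2 - 17*g - 56)/(3*g^2 - 11*g + 10)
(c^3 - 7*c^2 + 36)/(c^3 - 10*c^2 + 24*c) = (c^2 - c - 6)/(c*(c - 4))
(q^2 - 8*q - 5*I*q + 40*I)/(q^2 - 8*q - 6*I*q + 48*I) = (q - 5*I)/(q - 6*I)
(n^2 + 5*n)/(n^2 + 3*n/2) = 2*(n + 5)/(2*n + 3)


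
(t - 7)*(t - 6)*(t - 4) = t^3 - 17*t^2 + 94*t - 168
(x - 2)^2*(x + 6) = x^3 + 2*x^2 - 20*x + 24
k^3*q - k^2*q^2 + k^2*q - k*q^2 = k*(k - q)*(k*q + q)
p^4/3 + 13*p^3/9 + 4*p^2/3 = p^2*(p/3 + 1)*(p + 4/3)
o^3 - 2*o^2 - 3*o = o*(o - 3)*(o + 1)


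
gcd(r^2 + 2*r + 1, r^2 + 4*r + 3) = r + 1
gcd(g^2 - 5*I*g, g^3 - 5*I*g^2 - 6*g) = g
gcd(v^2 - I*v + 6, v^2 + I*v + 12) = v - 3*I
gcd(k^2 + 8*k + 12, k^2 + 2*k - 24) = k + 6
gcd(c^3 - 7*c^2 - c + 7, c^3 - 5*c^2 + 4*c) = c - 1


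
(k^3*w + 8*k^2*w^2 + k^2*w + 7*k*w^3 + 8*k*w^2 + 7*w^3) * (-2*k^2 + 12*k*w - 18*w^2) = -2*k^5*w - 4*k^4*w^2 - 2*k^4*w + 64*k^3*w^3 - 4*k^3*w^2 - 60*k^2*w^4 + 64*k^2*w^3 - 126*k*w^5 - 60*k*w^4 - 126*w^5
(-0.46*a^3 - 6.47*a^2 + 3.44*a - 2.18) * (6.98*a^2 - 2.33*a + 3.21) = -3.2108*a^5 - 44.0888*a^4 + 37.6097*a^3 - 44.0003*a^2 + 16.1218*a - 6.9978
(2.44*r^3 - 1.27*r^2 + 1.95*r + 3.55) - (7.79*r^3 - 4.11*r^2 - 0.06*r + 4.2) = -5.35*r^3 + 2.84*r^2 + 2.01*r - 0.65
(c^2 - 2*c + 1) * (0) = 0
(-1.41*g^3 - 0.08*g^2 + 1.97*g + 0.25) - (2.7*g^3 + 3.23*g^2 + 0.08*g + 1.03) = -4.11*g^3 - 3.31*g^2 + 1.89*g - 0.78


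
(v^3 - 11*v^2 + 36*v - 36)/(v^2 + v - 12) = (v^2 - 8*v + 12)/(v + 4)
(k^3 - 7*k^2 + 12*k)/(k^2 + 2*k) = (k^2 - 7*k + 12)/(k + 2)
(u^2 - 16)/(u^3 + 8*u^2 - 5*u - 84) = (u - 4)/(u^2 + 4*u - 21)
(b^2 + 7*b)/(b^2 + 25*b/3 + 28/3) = 3*b/(3*b + 4)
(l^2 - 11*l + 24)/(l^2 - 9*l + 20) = (l^2 - 11*l + 24)/(l^2 - 9*l + 20)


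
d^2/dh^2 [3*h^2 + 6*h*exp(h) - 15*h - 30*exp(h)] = 6*h*exp(h) - 18*exp(h) + 6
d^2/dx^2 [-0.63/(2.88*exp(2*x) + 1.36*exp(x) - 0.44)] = (-0.63*(5.76*exp(x) + 1.36)*(11.52*exp(x) + 2.72)*exp(x) + (7.2576*exp(x) + 0.8568)*(2.88*exp(2*x) + 1.36*exp(x) - 0.44))*exp(x)/(2.88*exp(2*x) + 1.36*exp(x) - 0.44)^3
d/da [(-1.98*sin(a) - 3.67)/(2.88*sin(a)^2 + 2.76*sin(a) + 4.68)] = (5.7024*sin(a)^2 + 21.1392*sin(a) + 0.8628)*cos(a)/(8.2944*sin(a)^4 + 15.8976*sin(a)^3 + 34.5744*sin(a)^2 + 25.8336*sin(a) + 21.9024)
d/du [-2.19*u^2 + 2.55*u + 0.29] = 2.55 - 4.38*u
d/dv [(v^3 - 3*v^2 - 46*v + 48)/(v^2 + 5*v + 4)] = (v^4 + 10*v^3 + 43*v^2 - 120*v - 424)/(v^4 + 10*v^3 + 33*v^2 + 40*v + 16)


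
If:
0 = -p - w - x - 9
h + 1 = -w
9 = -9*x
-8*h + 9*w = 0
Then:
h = -9/17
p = -128/17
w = -8/17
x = -1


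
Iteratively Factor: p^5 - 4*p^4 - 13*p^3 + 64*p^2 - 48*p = (p + 4)*(p^4 - 8*p^3 + 19*p^2 - 12*p) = (p - 3)*(p + 4)*(p^3 - 5*p^2 + 4*p) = (p - 3)*(p - 1)*(p + 4)*(p^2 - 4*p) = p*(p - 3)*(p - 1)*(p + 4)*(p - 4)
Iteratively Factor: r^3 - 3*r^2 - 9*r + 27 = (r - 3)*(r^2 - 9) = (r - 3)*(r + 3)*(r - 3)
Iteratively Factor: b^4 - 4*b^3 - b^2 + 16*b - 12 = (b - 2)*(b^3 - 2*b^2 - 5*b + 6) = (b - 3)*(b - 2)*(b^2 + b - 2) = (b - 3)*(b - 2)*(b - 1)*(b + 2)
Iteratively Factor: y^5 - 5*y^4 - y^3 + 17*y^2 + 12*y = (y - 3)*(y^4 - 2*y^3 - 7*y^2 - 4*y) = (y - 4)*(y - 3)*(y^3 + 2*y^2 + y) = y*(y - 4)*(y - 3)*(y^2 + 2*y + 1) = y*(y - 4)*(y - 3)*(y + 1)*(y + 1)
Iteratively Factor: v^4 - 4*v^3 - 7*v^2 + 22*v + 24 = (v - 4)*(v^3 - 7*v - 6) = (v - 4)*(v + 2)*(v^2 - 2*v - 3) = (v - 4)*(v + 1)*(v + 2)*(v - 3)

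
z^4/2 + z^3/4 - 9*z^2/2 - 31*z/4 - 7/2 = (z/2 + 1)*(z - 7/2)*(z + 1)^2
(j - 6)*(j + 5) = j^2 - j - 30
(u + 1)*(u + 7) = u^2 + 8*u + 7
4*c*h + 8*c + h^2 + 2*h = (4*c + h)*(h + 2)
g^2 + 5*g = g*(g + 5)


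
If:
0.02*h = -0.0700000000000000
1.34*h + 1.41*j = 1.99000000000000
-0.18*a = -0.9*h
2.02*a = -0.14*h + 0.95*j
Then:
No Solution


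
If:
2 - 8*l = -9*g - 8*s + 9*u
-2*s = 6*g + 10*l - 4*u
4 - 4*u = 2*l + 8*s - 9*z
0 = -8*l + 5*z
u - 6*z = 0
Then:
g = 890/4083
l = 90/1361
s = 388/1361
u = 864/1361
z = 144/1361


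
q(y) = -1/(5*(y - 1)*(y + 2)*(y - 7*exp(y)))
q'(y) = -(7*exp(y) - 1)/(5*(y - 1)*(y + 2)*(y - 7*exp(y))^2) + 1/(5*(y - 1)*(y + 2)^2*(y - 7*exp(y))) + 1/(5*(y - 1)^2*(y + 2)*(y - 7*exp(y)))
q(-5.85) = 0.00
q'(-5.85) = 0.00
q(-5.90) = 0.00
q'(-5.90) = 0.00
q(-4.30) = 0.00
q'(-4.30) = 0.00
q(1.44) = 0.00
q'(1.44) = -0.02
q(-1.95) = -0.46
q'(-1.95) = 9.05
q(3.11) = 0.00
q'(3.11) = -0.00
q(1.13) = 0.02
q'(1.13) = -0.22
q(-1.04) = -0.03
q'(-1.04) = 0.03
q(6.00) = 0.00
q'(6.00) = 0.00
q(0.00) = -0.01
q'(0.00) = 0.01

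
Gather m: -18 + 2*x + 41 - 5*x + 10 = 33 - 3*x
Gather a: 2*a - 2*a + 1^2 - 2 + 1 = 0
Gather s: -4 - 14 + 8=-10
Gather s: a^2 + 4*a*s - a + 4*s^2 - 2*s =a^2 - a + 4*s^2 + s*(4*a - 2)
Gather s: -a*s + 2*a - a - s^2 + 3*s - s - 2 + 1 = a - s^2 + s*(2 - a) - 1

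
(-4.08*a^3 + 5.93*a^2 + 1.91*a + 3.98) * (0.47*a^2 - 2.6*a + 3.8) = -1.9176*a^5 + 13.3951*a^4 - 30.0243*a^3 + 19.4386*a^2 - 3.09*a + 15.124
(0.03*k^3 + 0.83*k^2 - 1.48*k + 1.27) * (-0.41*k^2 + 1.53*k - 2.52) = -0.0123*k^5 - 0.2944*k^4 + 1.8011*k^3 - 4.8767*k^2 + 5.6727*k - 3.2004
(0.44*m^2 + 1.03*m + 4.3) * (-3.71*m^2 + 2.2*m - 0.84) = -1.6324*m^4 - 2.8533*m^3 - 14.0566*m^2 + 8.5948*m - 3.612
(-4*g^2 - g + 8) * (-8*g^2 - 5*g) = 32*g^4 + 28*g^3 - 59*g^2 - 40*g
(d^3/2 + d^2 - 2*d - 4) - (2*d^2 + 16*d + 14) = d^3/2 - d^2 - 18*d - 18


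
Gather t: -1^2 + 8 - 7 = 0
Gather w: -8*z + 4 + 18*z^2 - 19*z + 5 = 18*z^2 - 27*z + 9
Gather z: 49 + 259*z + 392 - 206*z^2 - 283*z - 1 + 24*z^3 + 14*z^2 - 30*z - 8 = 24*z^3 - 192*z^2 - 54*z + 432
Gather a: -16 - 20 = -36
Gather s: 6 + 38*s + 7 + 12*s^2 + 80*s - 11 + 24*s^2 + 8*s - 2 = 36*s^2 + 126*s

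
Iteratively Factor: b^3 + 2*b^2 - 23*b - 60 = (b + 4)*(b^2 - 2*b - 15) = (b - 5)*(b + 4)*(b + 3)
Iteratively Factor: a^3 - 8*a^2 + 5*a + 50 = (a + 2)*(a^2 - 10*a + 25) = (a - 5)*(a + 2)*(a - 5)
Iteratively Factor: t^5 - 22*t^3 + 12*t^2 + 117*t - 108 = (t - 3)*(t^4 + 3*t^3 - 13*t^2 - 27*t + 36) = (t - 3)^2*(t^3 + 6*t^2 + 5*t - 12) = (t - 3)^2*(t + 4)*(t^2 + 2*t - 3) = (t - 3)^2*(t - 1)*(t + 4)*(t + 3)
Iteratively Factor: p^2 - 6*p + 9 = (p - 3)*(p - 3)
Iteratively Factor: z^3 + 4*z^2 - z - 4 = (z + 1)*(z^2 + 3*z - 4) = (z + 1)*(z + 4)*(z - 1)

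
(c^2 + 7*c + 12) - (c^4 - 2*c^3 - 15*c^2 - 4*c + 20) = -c^4 + 2*c^3 + 16*c^2 + 11*c - 8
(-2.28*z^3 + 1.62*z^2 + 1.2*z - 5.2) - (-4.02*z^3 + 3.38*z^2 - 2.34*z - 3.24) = 1.74*z^3 - 1.76*z^2 + 3.54*z - 1.96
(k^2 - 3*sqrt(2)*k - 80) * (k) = k^3 - 3*sqrt(2)*k^2 - 80*k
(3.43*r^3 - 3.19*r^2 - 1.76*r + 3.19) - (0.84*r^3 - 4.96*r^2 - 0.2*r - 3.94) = 2.59*r^3 + 1.77*r^2 - 1.56*r + 7.13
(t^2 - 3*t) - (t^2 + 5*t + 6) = -8*t - 6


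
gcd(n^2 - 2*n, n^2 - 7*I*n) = n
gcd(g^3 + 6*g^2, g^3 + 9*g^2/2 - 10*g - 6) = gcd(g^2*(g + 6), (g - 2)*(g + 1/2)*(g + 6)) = g + 6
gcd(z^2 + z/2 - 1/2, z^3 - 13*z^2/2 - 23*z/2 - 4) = z + 1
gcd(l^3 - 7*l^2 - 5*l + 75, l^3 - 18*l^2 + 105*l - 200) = l^2 - 10*l + 25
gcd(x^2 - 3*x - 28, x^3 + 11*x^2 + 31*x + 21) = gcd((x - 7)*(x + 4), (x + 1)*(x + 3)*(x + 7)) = 1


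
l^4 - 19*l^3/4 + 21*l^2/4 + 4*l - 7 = (l - 2)^2*(l - 7/4)*(l + 1)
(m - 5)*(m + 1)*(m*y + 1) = m^3*y - 4*m^2*y + m^2 - 5*m*y - 4*m - 5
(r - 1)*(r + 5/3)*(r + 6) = r^3 + 20*r^2/3 + 7*r/3 - 10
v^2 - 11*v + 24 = (v - 8)*(v - 3)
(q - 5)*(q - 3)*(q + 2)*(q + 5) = q^4 - q^3 - 31*q^2 + 25*q + 150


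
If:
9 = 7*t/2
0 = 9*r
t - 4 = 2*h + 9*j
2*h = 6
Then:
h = 3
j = -52/63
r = 0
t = 18/7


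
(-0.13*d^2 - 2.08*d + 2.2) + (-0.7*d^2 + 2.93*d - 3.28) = -0.83*d^2 + 0.85*d - 1.08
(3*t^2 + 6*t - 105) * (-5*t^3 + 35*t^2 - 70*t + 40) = -15*t^5 + 75*t^4 + 525*t^3 - 3975*t^2 + 7590*t - 4200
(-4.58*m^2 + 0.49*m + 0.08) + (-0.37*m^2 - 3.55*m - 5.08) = -4.95*m^2 - 3.06*m - 5.0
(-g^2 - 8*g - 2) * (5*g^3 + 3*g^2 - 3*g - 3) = -5*g^5 - 43*g^4 - 31*g^3 + 21*g^2 + 30*g + 6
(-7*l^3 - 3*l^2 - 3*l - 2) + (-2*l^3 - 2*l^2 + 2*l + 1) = -9*l^3 - 5*l^2 - l - 1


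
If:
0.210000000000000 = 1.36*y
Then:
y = 0.15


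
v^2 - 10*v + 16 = (v - 8)*(v - 2)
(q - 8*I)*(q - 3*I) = q^2 - 11*I*q - 24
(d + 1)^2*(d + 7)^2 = d^4 + 16*d^3 + 78*d^2 + 112*d + 49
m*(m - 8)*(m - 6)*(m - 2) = m^4 - 16*m^3 + 76*m^2 - 96*m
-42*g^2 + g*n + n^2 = (-6*g + n)*(7*g + n)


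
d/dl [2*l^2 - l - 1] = 4*l - 1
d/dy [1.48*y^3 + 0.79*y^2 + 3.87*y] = 4.44*y^2 + 1.58*y + 3.87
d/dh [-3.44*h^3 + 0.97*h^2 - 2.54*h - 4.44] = -10.32*h^2 + 1.94*h - 2.54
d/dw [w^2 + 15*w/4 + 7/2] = 2*w + 15/4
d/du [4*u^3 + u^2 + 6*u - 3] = 12*u^2 + 2*u + 6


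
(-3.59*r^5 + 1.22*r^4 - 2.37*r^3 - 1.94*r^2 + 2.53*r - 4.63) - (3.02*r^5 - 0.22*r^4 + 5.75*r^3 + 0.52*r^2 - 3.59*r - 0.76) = -6.61*r^5 + 1.44*r^4 - 8.12*r^3 - 2.46*r^2 + 6.12*r - 3.87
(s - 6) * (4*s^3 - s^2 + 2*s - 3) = 4*s^4 - 25*s^3 + 8*s^2 - 15*s + 18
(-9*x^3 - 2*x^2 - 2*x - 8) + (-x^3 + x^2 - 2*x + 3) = -10*x^3 - x^2 - 4*x - 5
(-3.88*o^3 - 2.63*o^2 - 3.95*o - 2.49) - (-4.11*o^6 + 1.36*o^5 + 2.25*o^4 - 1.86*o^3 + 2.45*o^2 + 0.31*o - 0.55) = 4.11*o^6 - 1.36*o^5 - 2.25*o^4 - 2.02*o^3 - 5.08*o^2 - 4.26*o - 1.94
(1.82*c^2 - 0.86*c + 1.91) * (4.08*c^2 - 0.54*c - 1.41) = 7.4256*c^4 - 4.4916*c^3 + 5.691*c^2 + 0.1812*c - 2.6931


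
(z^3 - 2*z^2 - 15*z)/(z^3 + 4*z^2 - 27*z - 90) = z/(z + 6)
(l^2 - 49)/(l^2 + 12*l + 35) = (l - 7)/(l + 5)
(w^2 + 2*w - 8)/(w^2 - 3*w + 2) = (w + 4)/(w - 1)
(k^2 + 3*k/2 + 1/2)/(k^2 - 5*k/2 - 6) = (2*k^2 + 3*k + 1)/(2*k^2 - 5*k - 12)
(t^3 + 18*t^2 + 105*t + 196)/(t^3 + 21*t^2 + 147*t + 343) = (t + 4)/(t + 7)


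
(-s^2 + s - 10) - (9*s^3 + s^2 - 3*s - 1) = -9*s^3 - 2*s^2 + 4*s - 9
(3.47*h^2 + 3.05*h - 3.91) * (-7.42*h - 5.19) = -25.7474*h^3 - 40.6403*h^2 + 13.1827*h + 20.2929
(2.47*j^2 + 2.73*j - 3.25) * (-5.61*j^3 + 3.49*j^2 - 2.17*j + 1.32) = -13.8567*j^5 - 6.695*j^4 + 22.4003*j^3 - 14.0062*j^2 + 10.6561*j - 4.29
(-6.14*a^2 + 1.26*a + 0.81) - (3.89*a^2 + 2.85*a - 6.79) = -10.03*a^2 - 1.59*a + 7.6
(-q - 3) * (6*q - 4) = -6*q^2 - 14*q + 12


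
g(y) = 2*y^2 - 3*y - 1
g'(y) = 4*y - 3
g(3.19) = 9.78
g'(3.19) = 9.76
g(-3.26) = 30.04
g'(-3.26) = -16.04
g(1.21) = -1.70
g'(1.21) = 1.84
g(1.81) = 0.12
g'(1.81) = 4.24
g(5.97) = 52.37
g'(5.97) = 20.88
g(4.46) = 25.40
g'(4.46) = 14.84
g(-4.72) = 57.72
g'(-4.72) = -21.88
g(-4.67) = 56.63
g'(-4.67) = -21.68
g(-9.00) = 188.00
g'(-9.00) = -39.00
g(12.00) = 251.00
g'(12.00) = 45.00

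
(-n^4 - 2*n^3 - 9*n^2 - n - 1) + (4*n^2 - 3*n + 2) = -n^4 - 2*n^3 - 5*n^2 - 4*n + 1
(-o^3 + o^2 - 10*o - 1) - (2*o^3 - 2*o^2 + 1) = -3*o^3 + 3*o^2 - 10*o - 2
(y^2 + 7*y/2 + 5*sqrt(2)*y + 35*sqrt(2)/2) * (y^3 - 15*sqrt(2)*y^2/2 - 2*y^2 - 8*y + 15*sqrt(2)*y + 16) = y^5 - 5*sqrt(2)*y^4/2 + 3*y^4/2 - 90*y^3 - 15*sqrt(2)*y^3/4 - 249*y^2/2 - 45*sqrt(2)*y^2/2 - 60*sqrt(2)*y + 581*y + 280*sqrt(2)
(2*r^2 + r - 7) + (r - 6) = 2*r^2 + 2*r - 13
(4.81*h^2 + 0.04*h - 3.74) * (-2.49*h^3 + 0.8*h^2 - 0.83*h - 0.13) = -11.9769*h^5 + 3.7484*h^4 + 5.3523*h^3 - 3.6505*h^2 + 3.099*h + 0.4862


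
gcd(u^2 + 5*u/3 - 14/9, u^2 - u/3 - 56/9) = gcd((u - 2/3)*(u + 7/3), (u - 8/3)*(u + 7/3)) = u + 7/3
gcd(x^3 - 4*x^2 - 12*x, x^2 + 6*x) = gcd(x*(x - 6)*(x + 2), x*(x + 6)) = x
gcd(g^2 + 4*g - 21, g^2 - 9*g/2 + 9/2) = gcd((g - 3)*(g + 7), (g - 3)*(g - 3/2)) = g - 3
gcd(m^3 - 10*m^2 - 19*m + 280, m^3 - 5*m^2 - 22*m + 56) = m - 7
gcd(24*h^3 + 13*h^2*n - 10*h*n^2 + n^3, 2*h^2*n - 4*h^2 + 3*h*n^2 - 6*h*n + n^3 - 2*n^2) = h + n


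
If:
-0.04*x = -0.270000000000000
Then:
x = 6.75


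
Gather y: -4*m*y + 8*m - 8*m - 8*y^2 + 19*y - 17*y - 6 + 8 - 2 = -8*y^2 + y*(2 - 4*m)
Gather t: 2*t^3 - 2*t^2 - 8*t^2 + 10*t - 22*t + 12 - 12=2*t^3 - 10*t^2 - 12*t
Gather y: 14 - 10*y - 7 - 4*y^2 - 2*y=-4*y^2 - 12*y + 7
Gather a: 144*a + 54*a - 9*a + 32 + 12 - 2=189*a + 42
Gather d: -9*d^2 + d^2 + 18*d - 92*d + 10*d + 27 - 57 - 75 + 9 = -8*d^2 - 64*d - 96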